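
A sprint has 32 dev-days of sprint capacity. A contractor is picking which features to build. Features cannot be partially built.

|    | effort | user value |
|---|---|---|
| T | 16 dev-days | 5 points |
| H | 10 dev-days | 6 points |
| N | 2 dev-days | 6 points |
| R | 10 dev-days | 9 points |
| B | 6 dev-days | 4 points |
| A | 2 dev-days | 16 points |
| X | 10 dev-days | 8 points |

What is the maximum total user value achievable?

43

Allowing fractional choices, the relaxed optimum would be about 44.2, but features are indivisible.
H + N + R + B + A: effort 10 + 2 + 10 + 6 + 2 = 30 ≤ 32, user value 6 + 6 + 9 + 4 + 16 = 41.
H + N + B + A + X: effort 10 + 2 + 6 + 2 + 10 = 30 ≤ 32, user value 6 + 6 + 4 + 16 + 8 = 40.
N + R + B + A + X: effort 2 + 10 + 6 + 2 + 10 = 30 ≤ 32, user value 6 + 9 + 4 + 16 + 8 = 43.
Best is N, R, B, A, and X with total user value 43.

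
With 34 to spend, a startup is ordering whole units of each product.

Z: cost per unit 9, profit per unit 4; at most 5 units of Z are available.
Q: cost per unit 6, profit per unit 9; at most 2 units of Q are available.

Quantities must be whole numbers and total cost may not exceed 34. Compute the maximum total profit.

26

2×Z and 2×Q: cost 30 ≤ 34, profit 2·4 + 2·9 = 26.
1×Z and 2×Q: cost 21 ≤ 34, profit 1·4 + 2·9 = 22.
Best is 26.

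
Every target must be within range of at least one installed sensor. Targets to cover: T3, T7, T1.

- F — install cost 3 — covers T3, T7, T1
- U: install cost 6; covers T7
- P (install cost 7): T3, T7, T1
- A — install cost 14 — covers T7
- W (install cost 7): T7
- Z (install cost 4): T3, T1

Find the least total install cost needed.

3

F alone covers T3, T7, T1 — every target.
Total install cost: 3.
No cover costs less than 3.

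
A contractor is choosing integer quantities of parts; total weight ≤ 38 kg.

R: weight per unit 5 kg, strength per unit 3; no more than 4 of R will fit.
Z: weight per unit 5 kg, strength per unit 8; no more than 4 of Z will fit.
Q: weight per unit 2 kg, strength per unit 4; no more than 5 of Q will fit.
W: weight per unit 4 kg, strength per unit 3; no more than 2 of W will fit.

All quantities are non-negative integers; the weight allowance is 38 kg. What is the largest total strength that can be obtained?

58

This is a bounded integer knapsack.
Q has the best ratio (4/2); taking only Q gives at most 5×4 = 20 (stopped by the supply cap of 5).
Mixing does better — 4×Z, 5×Q, and 2×W: weight 38 ≤ 38, strength 4·8 + 5·4 + 2·3 = 58.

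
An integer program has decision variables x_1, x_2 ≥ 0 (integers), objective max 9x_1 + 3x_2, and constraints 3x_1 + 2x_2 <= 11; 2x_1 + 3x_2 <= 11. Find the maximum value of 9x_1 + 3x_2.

30

(x_1,x_2)=(3,1): 3·3+2·1=11≤11, 2·3+3·1=9≤11, objective 30.
(x_1,x_2)=(3,0): 3·3+2·0=9≤11, 2·3+3·0=6≤11, objective 27.
The best lattice point is (3,1), giving 30.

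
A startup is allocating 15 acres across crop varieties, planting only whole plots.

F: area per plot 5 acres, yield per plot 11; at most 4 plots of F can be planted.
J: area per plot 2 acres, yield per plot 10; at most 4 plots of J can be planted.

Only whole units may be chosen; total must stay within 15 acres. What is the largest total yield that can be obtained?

51

This is a bounded integer knapsack.
J has the best ratio (10/2); taking only J gives at most 4×10 = 40 (stopped by the supply cap of 4).
Mixing does better — 1×F and 4×J: area 13 ≤ 15, yield 1·11 + 4·10 = 51.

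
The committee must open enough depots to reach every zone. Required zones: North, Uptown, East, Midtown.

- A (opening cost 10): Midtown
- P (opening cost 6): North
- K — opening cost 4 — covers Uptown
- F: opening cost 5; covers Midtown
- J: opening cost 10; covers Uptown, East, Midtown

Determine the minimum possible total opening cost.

This is a weighted set-cover instance.
Choose P and J: together they cover North, Uptown, East, Midtown — every zone.
Total opening cost: 6 + 10 = 16.
No cover costs less than 16.

16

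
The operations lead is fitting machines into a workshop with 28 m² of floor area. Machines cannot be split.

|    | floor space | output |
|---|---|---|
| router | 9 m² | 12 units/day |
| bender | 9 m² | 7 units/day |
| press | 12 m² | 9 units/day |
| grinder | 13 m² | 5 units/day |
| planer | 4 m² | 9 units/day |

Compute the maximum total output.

30

Allowing fractional choices, the relaxed optimum would be about 32.5, but machines are indivisible.
router + press + planer: floor space 9 + 12 + 4 = 25 ≤ 28, output 12 + 9 + 9 = 30.
router + bender + planer: floor space 9 + 9 + 4 = 22 ≤ 28, output 12 + 7 + 9 = 28.
Best is router, press, and planer with total output 30.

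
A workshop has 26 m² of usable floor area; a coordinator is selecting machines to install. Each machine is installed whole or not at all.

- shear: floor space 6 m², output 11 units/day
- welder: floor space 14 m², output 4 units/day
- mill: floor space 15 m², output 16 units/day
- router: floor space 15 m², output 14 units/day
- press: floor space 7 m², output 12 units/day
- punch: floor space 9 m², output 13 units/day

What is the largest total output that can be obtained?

36

Allowing fractional choices, the relaxed optimum would be about 40.3, but machines are indivisible.
shear + press + punch: floor space 6 + 7 + 9 = 22 ≤ 26, output 11 + 12 + 13 = 36.
mill + punch: floor space 15 + 9 = 24 ≤ 26, output 16 + 13 = 29.
Best is shear, press, and punch with total output 36.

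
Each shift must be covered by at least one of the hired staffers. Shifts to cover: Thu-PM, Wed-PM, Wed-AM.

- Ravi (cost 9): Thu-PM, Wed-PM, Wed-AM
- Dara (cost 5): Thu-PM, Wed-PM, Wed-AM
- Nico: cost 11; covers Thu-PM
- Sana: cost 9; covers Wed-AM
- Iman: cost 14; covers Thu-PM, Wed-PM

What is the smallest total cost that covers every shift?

5

Dara alone covers Thu-PM, Wed-PM, Wed-AM — every shift.
Total cost: 5.
No cover costs less than 5.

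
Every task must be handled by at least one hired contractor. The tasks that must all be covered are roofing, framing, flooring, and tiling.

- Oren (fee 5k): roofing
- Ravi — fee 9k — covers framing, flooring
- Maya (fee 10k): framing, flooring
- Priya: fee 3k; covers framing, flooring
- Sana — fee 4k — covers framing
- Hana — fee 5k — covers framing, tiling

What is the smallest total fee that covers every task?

13

Choose Oren, Priya, and Hana: together they cover roofing, framing, flooring, tiling — every task.
Total fee: 5 + 3 + 5 = 13.
No cover costs less than 13.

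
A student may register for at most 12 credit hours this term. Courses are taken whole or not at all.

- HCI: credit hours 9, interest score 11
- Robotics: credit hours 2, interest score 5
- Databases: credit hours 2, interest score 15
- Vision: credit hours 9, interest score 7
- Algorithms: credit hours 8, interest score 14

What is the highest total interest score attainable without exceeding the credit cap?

Take Robotics, Databases, and Algorithms: credit hours 2 + 2 + 8 = 12 ≤ 12, interest score 5 + 15 + 14 = 34.
No other feasible combination does better.

34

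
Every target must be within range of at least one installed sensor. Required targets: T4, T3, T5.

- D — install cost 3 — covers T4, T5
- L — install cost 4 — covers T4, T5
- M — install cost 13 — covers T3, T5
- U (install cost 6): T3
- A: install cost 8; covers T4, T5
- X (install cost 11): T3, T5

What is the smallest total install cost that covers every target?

9

Choose D and U: together they cover T4, T3, T5 — every target.
Total install cost: 3 + 6 = 9.
No cover costs less than 9.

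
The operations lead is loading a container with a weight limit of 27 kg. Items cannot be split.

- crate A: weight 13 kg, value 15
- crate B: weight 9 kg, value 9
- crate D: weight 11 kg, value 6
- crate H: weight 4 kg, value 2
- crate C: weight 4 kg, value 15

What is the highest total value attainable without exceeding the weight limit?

Take crate A, crate B, and crate C: weight 13 + 9 + 4 = 26 ≤ 27, value 15 + 9 + 15 = 39.
No other feasible combination does better.

39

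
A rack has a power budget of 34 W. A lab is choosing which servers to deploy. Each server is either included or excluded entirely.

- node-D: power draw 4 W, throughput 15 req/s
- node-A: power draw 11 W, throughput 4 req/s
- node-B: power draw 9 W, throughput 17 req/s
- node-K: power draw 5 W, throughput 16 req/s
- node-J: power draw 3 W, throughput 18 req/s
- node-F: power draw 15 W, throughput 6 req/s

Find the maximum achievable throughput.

This is an integer program with binary decision variables.
Take node-D, node-A, node-B, node-K, and node-J: power draw 4 + 11 + 9 + 5 + 3 = 32 ≤ 34, throughput 15 + 4 + 17 + 16 + 18 = 70.
No other feasible combination does better.

70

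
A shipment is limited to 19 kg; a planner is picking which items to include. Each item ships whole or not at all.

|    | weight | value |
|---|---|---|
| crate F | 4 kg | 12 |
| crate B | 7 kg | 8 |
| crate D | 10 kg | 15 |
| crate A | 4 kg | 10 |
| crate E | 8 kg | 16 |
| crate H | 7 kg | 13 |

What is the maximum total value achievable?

41

Take crate F, crate E, and crate H: weight 4 + 8 + 7 = 19 ≤ 19, value 12 + 16 + 13 = 41.
No other feasible combination does better.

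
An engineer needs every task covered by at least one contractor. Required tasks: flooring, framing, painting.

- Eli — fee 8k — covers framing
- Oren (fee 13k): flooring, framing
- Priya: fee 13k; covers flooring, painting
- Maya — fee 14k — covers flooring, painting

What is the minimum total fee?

21

The greedy cost-per-new-task heuristic would pick Oren and Priya for 26, but a cheaper cover exists.
Choose Eli and Priya: together they cover flooring, framing, painting — every task.
Total fee: 8 + 13 = 21.
No cover costs less than 21.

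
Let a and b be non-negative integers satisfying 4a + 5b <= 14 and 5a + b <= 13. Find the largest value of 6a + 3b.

15

(a,b)=(2,1) is feasible, giving 15.
(a,b)=(1,2) is feasible, giving 12.
(a,b)=(2,0) is feasible, giving 12.
(a,b)=(1,1) is feasible, giving 9.
The best lattice point is (2,1), giving 15.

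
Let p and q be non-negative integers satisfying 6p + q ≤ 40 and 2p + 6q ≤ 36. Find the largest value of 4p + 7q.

52

(p,q)=(6,4) is feasible, giving 52.
(p,q)=(5,4) is feasible, giving 48.
(p,q)=(6,3) is feasible, giving 45.
The best lattice point is (6,4), giving 52.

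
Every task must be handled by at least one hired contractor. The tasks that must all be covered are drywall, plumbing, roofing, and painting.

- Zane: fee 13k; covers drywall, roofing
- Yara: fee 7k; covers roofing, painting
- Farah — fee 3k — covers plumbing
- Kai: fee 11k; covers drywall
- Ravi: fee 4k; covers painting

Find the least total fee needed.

This is an integer covering problem.
The greedy cost-per-new-task heuristic would pick Farah, Yara, and Kai for 21, but a cheaper cover exists.
Choose Zane, Farah, and Ravi: together they cover drywall, plumbing, roofing, painting — every task.
Total fee: 13 + 3 + 4 = 20.
No cover costs less than 20.

20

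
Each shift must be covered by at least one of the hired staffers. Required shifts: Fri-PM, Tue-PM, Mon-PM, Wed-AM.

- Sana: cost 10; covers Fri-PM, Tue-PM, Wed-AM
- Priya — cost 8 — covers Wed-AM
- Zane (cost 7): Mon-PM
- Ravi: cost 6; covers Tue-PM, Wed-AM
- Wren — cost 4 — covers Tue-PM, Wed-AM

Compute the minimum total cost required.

The greedy cost-per-new-shift heuristic would pick Wren, Zane, and Sana for 21, but a cheaper cover exists.
Choose Sana and Zane: together they cover Fri-PM, Tue-PM, Mon-PM, Wed-AM — every shift.
Total cost: 10 + 7 = 17.
No cover costs less than 17.

17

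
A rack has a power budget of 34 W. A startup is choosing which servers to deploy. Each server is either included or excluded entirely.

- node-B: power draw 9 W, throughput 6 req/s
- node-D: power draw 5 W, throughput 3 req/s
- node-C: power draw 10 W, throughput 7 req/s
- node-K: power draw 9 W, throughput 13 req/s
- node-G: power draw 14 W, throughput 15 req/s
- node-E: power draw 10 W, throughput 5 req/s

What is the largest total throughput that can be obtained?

This is an integer program with binary decision variables.
node-B + node-K + node-G: power draw 9 + 9 + 14 = 32 ≤ 34, throughput 6 + 13 + 15 = 34.
node-C + node-K + node-G: power draw 10 + 9 + 14 = 33 ≤ 34, throughput 7 + 13 + 15 = 35.
node-K + node-G + node-E: power draw 9 + 14 + 10 = 33 ≤ 34, throughput 13 + 15 + 5 = 33.
Best is node-C, node-K, and node-G with total throughput 35.

35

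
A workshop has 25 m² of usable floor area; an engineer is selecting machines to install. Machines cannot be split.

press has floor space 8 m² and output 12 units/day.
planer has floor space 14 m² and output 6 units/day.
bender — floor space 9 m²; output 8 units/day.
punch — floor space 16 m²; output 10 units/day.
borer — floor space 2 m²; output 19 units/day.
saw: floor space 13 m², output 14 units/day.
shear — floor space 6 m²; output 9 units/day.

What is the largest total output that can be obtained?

48

This is an integer program with binary decision variables.
Allowing fractional choices, the relaxed optimum would be about 49.7, but machines are indivisible.
press + borer + saw: floor space 8 + 2 + 13 = 23 ≤ 25, output 12 + 19 + 14 = 45.
press + bender + borer + shear: floor space 8 + 9 + 2 + 6 = 25 ≤ 25, output 12 + 8 + 19 + 9 = 48.
borer + saw + shear: floor space 2 + 13 + 6 = 21 ≤ 25, output 19 + 14 + 9 = 42.
Best is press, bender, borer, and shear with total output 48.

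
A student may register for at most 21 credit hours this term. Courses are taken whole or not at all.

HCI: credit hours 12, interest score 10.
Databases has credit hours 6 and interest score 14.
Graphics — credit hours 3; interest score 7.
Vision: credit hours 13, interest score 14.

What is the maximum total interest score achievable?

This is a 0-1 knapsack instance.
Take HCI, Databases, and Graphics: credit hours 12 + 6 + 3 = 21 ≤ 21, interest score 10 + 14 + 7 = 31.
No other feasible combination does better.

31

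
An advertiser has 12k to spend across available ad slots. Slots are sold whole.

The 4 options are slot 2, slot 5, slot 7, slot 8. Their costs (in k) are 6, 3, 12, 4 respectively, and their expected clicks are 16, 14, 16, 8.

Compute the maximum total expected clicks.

30

This is an integer program with binary decision variables.
Allowing fractional choices, the relaxed optimum would be about 36.0, but ad slots are indivisible.
slot 2 + slot 5: cost 6 + 3 = 9 ≤ 12, expected clicks 16 + 14 = 30.
slot 2 + slot 8: cost 6 + 4 = 10 ≤ 12, expected clicks 16 + 8 = 24.
Best is slot 2 and slot 5 with total expected clicks 30.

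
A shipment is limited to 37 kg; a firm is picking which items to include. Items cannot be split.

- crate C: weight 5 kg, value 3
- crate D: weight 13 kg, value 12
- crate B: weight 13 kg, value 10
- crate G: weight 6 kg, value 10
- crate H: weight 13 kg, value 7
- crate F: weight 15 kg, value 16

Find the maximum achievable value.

Take crate D, crate G, and crate F: weight 13 + 6 + 15 = 34 ≤ 37, value 12 + 10 + 16 = 38.
No other feasible combination does better.

38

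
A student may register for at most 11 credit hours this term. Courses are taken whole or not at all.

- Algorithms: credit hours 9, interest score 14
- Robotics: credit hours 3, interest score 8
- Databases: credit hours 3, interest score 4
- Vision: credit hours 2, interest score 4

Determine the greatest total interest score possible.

Take Algorithms and Vision: credit hours 9 + 2 = 11 ≤ 11, interest score 14 + 4 = 18.
No other feasible combination does better.

18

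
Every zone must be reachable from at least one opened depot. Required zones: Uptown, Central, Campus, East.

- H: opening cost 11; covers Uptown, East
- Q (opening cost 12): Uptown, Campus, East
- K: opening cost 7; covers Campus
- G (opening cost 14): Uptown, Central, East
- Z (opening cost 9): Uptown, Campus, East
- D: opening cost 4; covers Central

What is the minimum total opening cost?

Choose Z and D: together they cover Uptown, Central, Campus, East — every zone.
Total opening cost: 9 + 4 = 13.
No cover costs less than 13.

13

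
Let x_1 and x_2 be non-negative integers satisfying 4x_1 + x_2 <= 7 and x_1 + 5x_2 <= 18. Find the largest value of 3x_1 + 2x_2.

9

The continuous relaxation peaks at (0.895, 3.42) with value 9.53; rounding to a feasible lattice point costs some objective.
(x_1,x_2)=(1,3): 4·1+1·3=7≤7, 1·1+5·3=16≤18, objective 9.
(x_1,x_2)=(1,2): 4·1+1·2=6≤7, 1·1+5·2=11≤18, objective 7.
(x_1,x_2)=(0,3): 4·0+1·3=3≤7, 1·0+5·3=15≤18, objective 6.
The best lattice point is (1,3), giving 9.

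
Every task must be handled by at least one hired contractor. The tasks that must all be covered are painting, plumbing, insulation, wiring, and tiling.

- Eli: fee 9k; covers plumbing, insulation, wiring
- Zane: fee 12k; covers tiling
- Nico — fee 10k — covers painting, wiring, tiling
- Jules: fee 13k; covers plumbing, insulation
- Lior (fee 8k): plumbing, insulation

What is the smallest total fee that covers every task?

Choose Nico and Lior: together they cover painting, plumbing, insulation, wiring, tiling — every task.
Total fee: 10 + 8 = 18.

18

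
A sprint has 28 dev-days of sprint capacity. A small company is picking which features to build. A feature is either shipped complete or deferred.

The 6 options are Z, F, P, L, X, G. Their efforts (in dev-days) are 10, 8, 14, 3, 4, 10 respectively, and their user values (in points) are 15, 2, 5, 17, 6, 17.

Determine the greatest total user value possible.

55

Take Z, L, X, and G: effort 10 + 3 + 4 + 10 = 27 ≤ 28, user value 15 + 17 + 6 + 17 = 55.
No other feasible combination does better.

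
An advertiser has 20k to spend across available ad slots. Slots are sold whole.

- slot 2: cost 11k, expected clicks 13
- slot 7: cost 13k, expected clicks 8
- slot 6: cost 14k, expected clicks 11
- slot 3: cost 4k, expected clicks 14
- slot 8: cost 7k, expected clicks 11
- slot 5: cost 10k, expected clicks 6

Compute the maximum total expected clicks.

27

Allowing fractional choices, the relaxed optimum would be about 35.6, but ad slots are indivisible.
slot 2 + slot 3: cost 11 + 4 = 15 ≤ 20, expected clicks 13 + 14 = 27.
slot 3 + slot 8: cost 4 + 7 = 11 ≤ 20, expected clicks 14 + 11 = 25.
Best is slot 2 and slot 3 with total expected clicks 27.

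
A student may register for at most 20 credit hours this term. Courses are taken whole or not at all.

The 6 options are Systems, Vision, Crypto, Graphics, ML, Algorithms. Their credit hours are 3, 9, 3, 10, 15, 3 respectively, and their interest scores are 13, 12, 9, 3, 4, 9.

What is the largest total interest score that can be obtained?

This is a 0-1 knapsack instance.
Allowing fractional choices, the relaxed optimum would be about 43.6, but courses are indivisible.
Systems + Vision + Crypto + Algorithms: credit hours 3 + 9 + 3 + 3 = 18 ≤ 20, interest score 13 + 12 + 9 + 9 = 43.
Systems + Vision + Crypto: credit hours 3 + 9 + 3 = 15 ≤ 20, interest score 13 + 12 + 9 = 34.
Best is Systems, Vision, Crypto, and Algorithms with total interest score 43.

43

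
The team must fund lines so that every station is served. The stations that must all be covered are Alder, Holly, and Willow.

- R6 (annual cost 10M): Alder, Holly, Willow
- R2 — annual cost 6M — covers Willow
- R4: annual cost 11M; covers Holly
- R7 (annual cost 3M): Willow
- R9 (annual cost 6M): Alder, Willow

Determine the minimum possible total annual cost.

The greedy cost-per-new-station heuristic would pick R7 and R6 for 13, but a cheaper cover exists.
R6 alone covers Alder, Holly, Willow — every station.
Total annual cost: 10.
No cover costs less than 10.

10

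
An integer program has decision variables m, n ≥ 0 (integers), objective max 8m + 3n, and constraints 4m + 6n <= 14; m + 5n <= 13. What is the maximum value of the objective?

(m,n)=(3,0): 4·3+6·0=12≤14, 1·3+5·0=3≤13, objective 24.
(m,n)=(2,1): 4·2+6·1=14≤14, 1·2+5·1=7≤13, objective 19.
(m,n)=(2,0): 4·2+6·0=8≤14, 1·2+5·0=2≤13, objective 16.
The best lattice point is (3,0), giving 24.

24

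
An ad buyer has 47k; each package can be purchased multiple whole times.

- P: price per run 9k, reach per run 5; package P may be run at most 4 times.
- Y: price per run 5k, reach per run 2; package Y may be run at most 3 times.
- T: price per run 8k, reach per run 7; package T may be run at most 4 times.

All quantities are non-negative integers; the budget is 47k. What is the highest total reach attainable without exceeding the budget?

35

T has the best ratio (7/8); taking only T gives at most 4×7 = 28 (stopped by the supply cap of 4).
Mixing does better — 1×P, 1×Y, and 4×T: price 46 ≤ 47, reach 1·5 + 1·2 + 4·7 = 35.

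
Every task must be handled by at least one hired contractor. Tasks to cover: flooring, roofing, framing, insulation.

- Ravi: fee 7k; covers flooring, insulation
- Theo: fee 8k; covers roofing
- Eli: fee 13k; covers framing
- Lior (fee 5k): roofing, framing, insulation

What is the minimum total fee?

12

Choose Ravi and Lior: together they cover flooring, roofing, framing, insulation — every task.
Total fee: 7 + 5 = 12.
No cover costs less than 12.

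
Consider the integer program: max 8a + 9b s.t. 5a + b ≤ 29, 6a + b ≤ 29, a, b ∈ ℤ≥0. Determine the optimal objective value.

(a,b)=(0,29): 5·0+1·29=29≤29, 6·0+1·29=29≤29, objective 261.
(a,b)=(0,28): 5·0+1·28=28≤29, 6·0+1·28=28≤29, objective 252.
No feasible integer point exceeds 261.

261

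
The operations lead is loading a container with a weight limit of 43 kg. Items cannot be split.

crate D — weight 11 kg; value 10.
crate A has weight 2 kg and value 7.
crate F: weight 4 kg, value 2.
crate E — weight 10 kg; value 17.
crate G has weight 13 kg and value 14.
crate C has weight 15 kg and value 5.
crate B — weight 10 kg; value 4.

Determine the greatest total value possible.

50

Allowing fractional choices, the relaxed optimum would be about 51.2, but items are indivisible.
crate D + crate A + crate E + crate G: weight 11 + 2 + 10 + 13 = 36 ≤ 43, value 10 + 7 + 17 + 14 = 48.
crate D + crate A + crate F + crate E + crate G: weight 11 + 2 + 4 + 10 + 13 = 40 ≤ 43, value 10 + 7 + 2 + 17 + 14 = 50.
Best is crate D, crate A, crate F, crate E, and crate G with total value 50.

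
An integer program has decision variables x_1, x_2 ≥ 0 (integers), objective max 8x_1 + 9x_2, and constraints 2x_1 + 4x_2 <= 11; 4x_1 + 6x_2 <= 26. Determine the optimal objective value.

(x_1,x_2)=(5,0): 2·5+4·0=10≤11, 4·5+6·0=20≤26, objective 40.
(x_1,x_2)=(4,0): 2·4+4·0=8≤11, 4·4+6·0=16≤26, objective 32.
The best lattice point is (5,0), giving 40.

40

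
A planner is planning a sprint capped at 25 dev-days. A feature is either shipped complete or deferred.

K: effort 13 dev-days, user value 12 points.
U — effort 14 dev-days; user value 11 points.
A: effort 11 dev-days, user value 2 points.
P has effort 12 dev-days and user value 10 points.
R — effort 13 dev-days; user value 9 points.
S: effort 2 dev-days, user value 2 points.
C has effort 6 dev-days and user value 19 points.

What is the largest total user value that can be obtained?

33

This is an integer program with binary decision variables.
K + C: effort 13 + 6 = 19 ≤ 25, user value 12 + 19 = 31.
K + S + C: effort 13 + 2 + 6 = 21 ≤ 25, user value 12 + 2 + 19 = 33.
U + S + C: effort 14 + 2 + 6 = 22 ≤ 25, user value 11 + 2 + 19 = 32.
Best is K, S, and C with total user value 33.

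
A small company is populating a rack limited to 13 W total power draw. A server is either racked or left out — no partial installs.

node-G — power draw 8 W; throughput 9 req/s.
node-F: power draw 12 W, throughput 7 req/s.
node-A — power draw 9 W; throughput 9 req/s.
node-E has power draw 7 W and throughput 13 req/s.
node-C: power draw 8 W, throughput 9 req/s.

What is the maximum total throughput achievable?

Allowing fractional choices, the relaxed optimum would be about 19.8, but servers are indivisible.
node-G: power draw 8 ≤ 13, throughput 9.
node-E: power draw 7 ≤ 13, throughput 13.
Best is node-E with total throughput 13.

13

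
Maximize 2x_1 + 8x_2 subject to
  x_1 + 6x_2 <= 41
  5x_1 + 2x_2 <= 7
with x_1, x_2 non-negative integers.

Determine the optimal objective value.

(x_1,x_2)=(0,3): 1·0+6·3=18≤41, 5·0+2·3=6≤7, objective 24.
(x_1,x_2)=(0,2): 1·0+6·2=12≤41, 5·0+2·2=4≤7, objective 16.
No feasible integer point exceeds 24.

24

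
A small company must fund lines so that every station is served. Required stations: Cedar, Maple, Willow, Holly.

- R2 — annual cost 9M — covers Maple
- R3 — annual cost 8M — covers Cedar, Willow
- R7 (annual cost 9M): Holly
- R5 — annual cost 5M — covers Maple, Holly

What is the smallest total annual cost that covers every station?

This is an integer covering problem.
Choose R3 and R5: together they cover Cedar, Maple, Willow, Holly — every station.
Total annual cost: 8 + 5 = 13.
No cover costs less than 13.

13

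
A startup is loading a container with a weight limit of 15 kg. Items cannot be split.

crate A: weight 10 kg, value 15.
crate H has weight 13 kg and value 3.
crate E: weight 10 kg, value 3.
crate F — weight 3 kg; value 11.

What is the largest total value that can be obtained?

26

crate A: weight 10 ≤ 15, value 15.
crate A + crate F: weight 10 + 3 = 13 ≤ 15, value 15 + 11 = 26.
crate E + crate F: weight 10 + 3 = 13 ≤ 15, value 3 + 11 = 14.
Best is crate A and crate F with total value 26.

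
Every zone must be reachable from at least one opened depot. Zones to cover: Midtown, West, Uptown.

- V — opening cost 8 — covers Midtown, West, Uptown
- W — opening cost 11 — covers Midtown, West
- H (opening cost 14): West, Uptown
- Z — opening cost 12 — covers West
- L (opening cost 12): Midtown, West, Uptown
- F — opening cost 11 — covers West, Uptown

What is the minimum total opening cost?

V alone covers Midtown, West, Uptown — every zone.
Total opening cost: 8.
No cover costs less than 8.

8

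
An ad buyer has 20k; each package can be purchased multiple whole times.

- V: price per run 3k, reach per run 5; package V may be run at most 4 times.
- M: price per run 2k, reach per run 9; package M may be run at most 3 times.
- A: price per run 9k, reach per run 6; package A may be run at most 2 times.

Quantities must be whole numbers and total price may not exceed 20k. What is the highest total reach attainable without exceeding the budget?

47

M has the best ratio (9/2); taking only M gives at most 3×9 = 27 (stopped by the supply cap of 3).
Mixing does better — 4×V and 3×M: price 18 ≤ 20, reach 4·5 + 3·9 = 47.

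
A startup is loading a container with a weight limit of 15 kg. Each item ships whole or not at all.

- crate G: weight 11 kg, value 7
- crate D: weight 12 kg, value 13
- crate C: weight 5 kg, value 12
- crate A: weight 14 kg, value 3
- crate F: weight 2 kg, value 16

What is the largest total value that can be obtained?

29

This is an integer program with binary decision variables.
Allowing fractional choices, the relaxed optimum would be about 36.7, but items are indivisible.
crate G + crate F: weight 11 + 2 = 13 ≤ 15, value 7 + 16 = 23.
crate C + crate F: weight 5 + 2 = 7 ≤ 15, value 12 + 16 = 28.
crate D + crate F: weight 12 + 2 = 14 ≤ 15, value 13 + 16 = 29.
Best is crate D and crate F with total value 29.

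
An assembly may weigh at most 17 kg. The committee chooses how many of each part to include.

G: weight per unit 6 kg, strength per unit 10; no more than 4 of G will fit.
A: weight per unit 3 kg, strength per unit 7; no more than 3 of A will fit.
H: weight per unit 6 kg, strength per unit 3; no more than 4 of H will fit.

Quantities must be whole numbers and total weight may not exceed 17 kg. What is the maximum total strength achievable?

31

This is a bounded integer knapsack.
A has the best ratio (7/3); taking only A gives at most 3×7 = 21 (stopped by the supply cap of 3).
Mixing does better — 1×G and 3×A: weight 15 ≤ 17, strength 1·10 + 3·7 = 31.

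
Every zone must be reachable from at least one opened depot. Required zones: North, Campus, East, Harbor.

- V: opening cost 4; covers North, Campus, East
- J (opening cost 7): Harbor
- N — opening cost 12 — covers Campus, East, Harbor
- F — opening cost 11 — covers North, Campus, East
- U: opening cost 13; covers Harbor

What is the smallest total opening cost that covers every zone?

Choose V and J: together they cover North, Campus, East, Harbor — every zone.
Total opening cost: 4 + 7 = 11.
No cover costs less than 11.

11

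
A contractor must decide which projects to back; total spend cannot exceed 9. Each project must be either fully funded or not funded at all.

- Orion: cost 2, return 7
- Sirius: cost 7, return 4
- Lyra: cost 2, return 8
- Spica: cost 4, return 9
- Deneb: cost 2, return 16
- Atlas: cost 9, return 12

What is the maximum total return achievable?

33

Lyra + Spica + Deneb: cost 2 + 4 + 2 = 8 ≤ 9, return 8 + 9 + 16 = 33.
Orion + Spica + Deneb: cost 2 + 4 + 2 = 8 ≤ 9, return 7 + 9 + 16 = 32.
Orion + Lyra + Deneb: cost 2 + 2 + 2 = 6 ≤ 9, return 7 + 8 + 16 = 31.
Best is Lyra, Spica, and Deneb with total return 33.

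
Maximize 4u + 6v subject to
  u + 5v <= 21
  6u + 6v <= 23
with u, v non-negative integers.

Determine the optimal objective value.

18

The continuous relaxation peaks at (0, 3.83) with value 23.00; rounding to a feasible lattice point costs some objective.
(u,v)=(0,3): 1·0+5·3=15≤21, 6·0+6·3=18≤23, objective 18.
(u,v)=(1,2): 1·1+5·2=11≤21, 6·1+6·2=18≤23, objective 16.
(u,v)=(0,2): 1·0+5·2=10≤21, 6·0+6·2=12≤23, objective 12.
Maximum is 18 at (u,v)=(0,3).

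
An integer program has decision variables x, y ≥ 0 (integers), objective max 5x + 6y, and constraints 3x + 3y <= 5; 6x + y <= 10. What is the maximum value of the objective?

Relaxing integrality, the LP optimum is 10.00 at (x,y) = (0, 1.67), which is not an integer point.
(x,y)=(0,1): 3·0+3·1=3≤5, 6·0+1·1=1≤10, objective 6.
(x,y)=(1,0): 3·1+3·0=3≤5, 6·1+1·0=6≤10, objective 5.
(x,y)=(0,0): 3·0+3·0=0≤5, 6·0+1·0=0≤10, objective 0.
Maximum is 6 at (x,y)=(0,1).

6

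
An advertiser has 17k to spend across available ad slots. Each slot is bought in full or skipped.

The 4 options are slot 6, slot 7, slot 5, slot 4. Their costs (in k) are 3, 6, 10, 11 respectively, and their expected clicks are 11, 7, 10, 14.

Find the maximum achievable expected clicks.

25

Take slot 6 and slot 4: cost 3 + 11 = 14 ≤ 17, expected clicks 11 + 14 = 25.
No other feasible combination does better.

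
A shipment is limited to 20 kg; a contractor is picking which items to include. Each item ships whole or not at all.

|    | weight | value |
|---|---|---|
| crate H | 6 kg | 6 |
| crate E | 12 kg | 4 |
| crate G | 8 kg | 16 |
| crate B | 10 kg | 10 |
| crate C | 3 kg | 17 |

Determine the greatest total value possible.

39

Allowing fractional choices, the relaxed optimum would be about 42.0, but items are indivisible.
crate H + crate G + crate C: weight 6 + 8 + 3 = 17 ≤ 20, value 6 + 16 + 17 = 39.
crate G + crate C: weight 8 + 3 = 11 ≤ 20, value 16 + 17 = 33.
Best is crate H, crate G, and crate C with total value 39.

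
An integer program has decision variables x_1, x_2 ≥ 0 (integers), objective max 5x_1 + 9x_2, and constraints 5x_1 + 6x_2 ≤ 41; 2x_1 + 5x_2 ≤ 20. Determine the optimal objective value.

44

Relaxing integrality, the LP optimum is 45.15 at (x_1,x_2) = (6.54, 1.38), which is not an integer point.
(x_1,x_2)=(7,1): 5·7+6·1=41≤41, 2·7+5·1=19≤20, objective 44.
(x_1,x_2)=(5,2): 5·5+6·2=37≤41, 2·5+5·2=20≤20, objective 43.
(x_1,x_2)=(8,0): 5·8+6·0=40≤41, 2·8+5·0=16≤20, objective 40.
Maximum is 44 at (x_1,x_2)=(7,1).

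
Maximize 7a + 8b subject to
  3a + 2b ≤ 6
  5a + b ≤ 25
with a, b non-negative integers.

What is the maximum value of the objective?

24

(a,b)=(0,3): 3·0+2·3=6≤6, 5·0+1·3=3≤25, objective 24.
(a,b)=(0,2): 3·0+2·2=4≤6, 5·0+1·2=2≤25, objective 16.
Maximum is 24 at (a,b)=(0,3).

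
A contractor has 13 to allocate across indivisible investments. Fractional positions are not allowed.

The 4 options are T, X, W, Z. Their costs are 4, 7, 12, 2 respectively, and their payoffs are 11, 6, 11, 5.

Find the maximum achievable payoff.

22

Allowing fractional choices, the relaxed optimum would be about 22.4, but investments are indivisible.
T + X: cost 4 + 7 = 11 ≤ 13, payoff 11 + 6 = 17.
T + X + Z: cost 4 + 7 + 2 = 13 ≤ 13, payoff 11 + 6 + 5 = 22.
T + Z: cost 4 + 2 = 6 ≤ 13, payoff 11 + 5 = 16.
Best is T, X, and Z with total payoff 22.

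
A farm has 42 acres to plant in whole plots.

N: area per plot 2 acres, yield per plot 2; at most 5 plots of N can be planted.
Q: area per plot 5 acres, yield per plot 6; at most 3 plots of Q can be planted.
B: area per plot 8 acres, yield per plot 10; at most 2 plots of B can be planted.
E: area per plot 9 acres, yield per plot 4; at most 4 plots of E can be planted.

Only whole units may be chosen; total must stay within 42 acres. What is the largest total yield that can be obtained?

48

This is a bounded integer knapsack.
Take 5×N, 3×Q, and 2×B: area 41 ≤ 42, yield 5·2 + 3·6 + 2·10 = 48.
B has the best ratio (10/8) and is taken to its limit of 2; remaining capacity is filled optimally with the others.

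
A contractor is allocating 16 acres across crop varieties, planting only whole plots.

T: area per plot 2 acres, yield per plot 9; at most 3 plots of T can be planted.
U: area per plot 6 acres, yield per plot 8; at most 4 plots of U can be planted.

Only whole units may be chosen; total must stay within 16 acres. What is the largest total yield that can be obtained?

This is a bounded integer knapsack.
T has the best ratio (9/2); taking only T gives at most 3×9 = 27 (stopped by the supply cap of 3).
Mixing does better — 3×T and 1×U: area 12 ≤ 16, yield 3·9 + 1·8 = 35.

35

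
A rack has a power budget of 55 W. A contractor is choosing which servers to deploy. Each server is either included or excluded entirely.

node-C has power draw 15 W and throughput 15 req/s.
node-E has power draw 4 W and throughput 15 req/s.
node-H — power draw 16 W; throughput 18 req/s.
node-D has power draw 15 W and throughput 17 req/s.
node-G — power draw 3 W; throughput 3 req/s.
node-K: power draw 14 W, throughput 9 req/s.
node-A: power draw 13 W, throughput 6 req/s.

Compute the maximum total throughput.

68

This is an integer program with binary decision variables.
Allowing fractional choices, the relaxed optimum would be about 69.3, but servers are indivisible.
node-C + node-E + node-H + node-D + node-G: power draw 15 + 4 + 16 + 15 + 3 = 53 ≤ 55, throughput 15 + 15 + 18 + 17 + 3 = 68.
node-C + node-E + node-H + node-D: power draw 15 + 4 + 16 + 15 = 50 ≤ 55, throughput 15 + 15 + 18 + 17 = 65.
node-E + node-H + node-D + node-G + node-K: power draw 4 + 16 + 15 + 3 + 14 = 52 ≤ 55, throughput 15 + 18 + 17 + 3 + 9 = 62.
Best is node-C, node-E, node-H, node-D, and node-G with total throughput 68.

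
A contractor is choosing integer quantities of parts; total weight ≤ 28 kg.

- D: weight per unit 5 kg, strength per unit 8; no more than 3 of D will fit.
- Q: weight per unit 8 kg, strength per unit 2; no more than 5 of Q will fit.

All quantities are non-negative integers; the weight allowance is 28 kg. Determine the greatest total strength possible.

26

Take 3×D and 1×Q: weight 23 ≤ 28, strength 3·8 + 1·2 = 26.
D has the best ratio (8/5) and is taken to its limit of 3; remaining capacity is filled optimally with the others.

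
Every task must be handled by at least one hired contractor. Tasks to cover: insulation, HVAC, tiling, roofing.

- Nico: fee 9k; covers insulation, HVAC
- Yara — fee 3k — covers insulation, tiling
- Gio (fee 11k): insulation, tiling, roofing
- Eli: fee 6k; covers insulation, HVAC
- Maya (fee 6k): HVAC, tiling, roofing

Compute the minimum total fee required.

Choose Yara and Maya: together they cover insulation, HVAC, tiling, roofing — every task.
Total fee: 3 + 6 = 9.
No cover costs less than 9.

9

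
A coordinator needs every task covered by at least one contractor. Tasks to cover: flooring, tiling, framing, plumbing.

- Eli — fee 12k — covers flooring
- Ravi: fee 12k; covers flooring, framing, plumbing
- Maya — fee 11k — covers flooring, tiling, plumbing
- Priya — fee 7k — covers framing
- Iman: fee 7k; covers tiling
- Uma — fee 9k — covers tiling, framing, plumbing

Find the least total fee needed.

The greedy cost-per-new-task heuristic would pick Uma and Maya for 20, but a cheaper cover exists.
Choose Maya and Priya: together they cover flooring, tiling, framing, plumbing — every task.
Total fee: 11 + 7 = 18.
No cover costs less than 18.

18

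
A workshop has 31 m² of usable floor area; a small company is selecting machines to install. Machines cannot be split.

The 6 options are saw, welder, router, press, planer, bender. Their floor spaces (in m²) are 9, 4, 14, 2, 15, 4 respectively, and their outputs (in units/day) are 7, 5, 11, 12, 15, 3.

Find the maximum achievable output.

39

Take saw, welder, press, and planer: floor space 9 + 4 + 2 + 15 = 30 ≤ 31, output 7 + 5 + 12 + 15 = 39.
No other feasible combination does better.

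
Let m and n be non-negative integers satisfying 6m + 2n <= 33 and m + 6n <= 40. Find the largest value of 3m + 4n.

33

Relaxing integrality, the LP optimum is 34.76 at (m,n) = (3.47, 6.09), which is not an integer point.
(m,n)=(3,6): 6·3+2·6=30≤33, 1·3+6·6=39≤40, objective 33.
(m,n)=(2,6): 6·2+2·6=24≤33, 1·2+6·6=38≤40, objective 30.
(m,n)=(3,5): 6·3+2·5=28≤33, 1·3+6·5=33≤40, objective 29.
No feasible integer point exceeds 33.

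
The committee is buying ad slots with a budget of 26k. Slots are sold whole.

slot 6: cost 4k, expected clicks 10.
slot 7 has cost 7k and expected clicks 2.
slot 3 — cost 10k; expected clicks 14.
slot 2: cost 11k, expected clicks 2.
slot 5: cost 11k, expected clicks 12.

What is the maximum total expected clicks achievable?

This is a 0-1 knapsack instance.
slot 6 + slot 7 + slot 3: cost 4 + 7 + 10 = 21 ≤ 26, expected clicks 10 + 2 + 14 = 26.
slot 6 + slot 3 + slot 5: cost 4 + 10 + 11 = 25 ≤ 26, expected clicks 10 + 14 + 12 = 36.
slot 3 + slot 5: cost 10 + 11 = 21 ≤ 26, expected clicks 14 + 12 = 26.
Best is slot 6, slot 3, and slot 5 with total expected clicks 36.

36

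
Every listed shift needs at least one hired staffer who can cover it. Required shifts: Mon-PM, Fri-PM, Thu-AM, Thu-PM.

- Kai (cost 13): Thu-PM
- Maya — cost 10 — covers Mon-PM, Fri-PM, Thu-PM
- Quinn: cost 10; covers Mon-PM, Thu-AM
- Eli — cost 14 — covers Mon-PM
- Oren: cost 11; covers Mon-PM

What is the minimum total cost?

Choose Maya and Quinn: together they cover Mon-PM, Fri-PM, Thu-AM, Thu-PM — every shift.
Total cost: 10 + 10 = 20.
No cover costs less than 20.

20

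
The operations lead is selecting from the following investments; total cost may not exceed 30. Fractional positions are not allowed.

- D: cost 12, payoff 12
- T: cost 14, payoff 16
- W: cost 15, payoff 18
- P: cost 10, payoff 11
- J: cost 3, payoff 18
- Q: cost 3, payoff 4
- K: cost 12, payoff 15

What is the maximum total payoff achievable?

Allowing fractional choices, the relaxed optimum would be about 51.4, but investments are indivisible.
W + J + K: cost 15 + 3 + 12 = 30 ≤ 30, payoff 18 + 18 + 15 = 51.
T + J + K: cost 14 + 3 + 12 = 29 ≤ 30, payoff 16 + 18 + 15 = 49.
Best is W, J, and K with total payoff 51.

51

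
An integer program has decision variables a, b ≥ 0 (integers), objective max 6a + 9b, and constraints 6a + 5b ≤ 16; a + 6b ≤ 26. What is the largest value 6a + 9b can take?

(a,b)=(0,3): 6·0+5·3=15≤16, 1·0+6·3=18≤26, objective 27.
(a,b)=(1,2): 6·1+5·2=16≤16, 1·1+6·2=13≤26, objective 24.
(a,b)=(0,2): 6·0+5·2=10≤16, 1·0+6·2=12≤26, objective 18.
No feasible integer point exceeds 27.

27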